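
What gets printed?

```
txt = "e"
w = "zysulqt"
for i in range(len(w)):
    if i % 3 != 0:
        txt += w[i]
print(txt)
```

i=0: skip
i=1: add 'y' → 'ey'
i=2: add 's' → 'eys'
i=3: skip
i=4: add 'l' → 'eysl'
i=5: add 'q' → 'eyslq'
i=6: skip

eyslq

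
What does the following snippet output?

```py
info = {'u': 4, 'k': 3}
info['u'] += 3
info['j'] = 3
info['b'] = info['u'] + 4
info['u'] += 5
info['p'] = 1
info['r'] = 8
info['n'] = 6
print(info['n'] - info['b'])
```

info['u'] = 4+3 = 7 → {'u': 7, 'k': 3}
info['j'] = 3 → {'u': 7, 'k': 3, 'j': 3}
info['b'] = info['u']+4 = 11 → {'u': 7, 'k': 3, 'j': 3, 'b': 11}
info['u'] = 7+5 = 12 → {'u': 12, 'k': 3, 'j': 3, 'b': 11}
info['p'] = 1 → {'u': 12, 'k': 3, 'j': 3, 'b': 11, 'p': 1}
info['r'] = 8 → {'u': 12, 'k': 3, 'j': 3, 'b': 11, 'p': 1, 'r': 8}
info['n'] = 6 → {'u': 12, 'k': 3, 'j': 3, 'b': 11, 'p': 1, 'r': 8, 'n': 6}
info['n']-info['b'] = 6-11 = -5

-5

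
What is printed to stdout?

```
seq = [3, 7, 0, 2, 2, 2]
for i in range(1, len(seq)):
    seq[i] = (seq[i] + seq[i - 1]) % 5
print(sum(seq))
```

10

i=1: seq[1] = (7+3)%5 = 0 → [3, 0, 0, 2, 2, 2]
i=2: seq[2] = (0+0)%5 = 0 → [3, 0, 0, 2, 2, 2]
i=3: seq[3] = (2+0)%5 = 2 → [3, 0, 0, 2, 2, 2]
i=4: seq[4] = (2+2)%5 = 4 → [3, 0, 0, 2, 4, 2]
i=5: seq[5] = (2+4)%5 = 1 → [3, 0, 0, 2, 4, 1]
sum = 10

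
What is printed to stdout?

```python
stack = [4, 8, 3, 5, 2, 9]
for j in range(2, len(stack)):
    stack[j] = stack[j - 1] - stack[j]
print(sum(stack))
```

j=2: stack[2] = 8-3 = 5 → [4, 8, 5, 5, 2, 9]
j=3: stack[3] = 5-5 = 0 → [4, 8, 5, 0, 2, 9]
j=4: stack[4] = 0-2 = -2 → [4, 8, 5, 0, -2, 9]
j=5: stack[5] = (-2)-9 = -11 → [4, 8, 5, 0, -2, -11]
sum = 4

4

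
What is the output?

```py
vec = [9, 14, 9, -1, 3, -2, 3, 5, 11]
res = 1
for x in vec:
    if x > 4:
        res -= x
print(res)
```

x=9: >4, res = 1-9 = -8
x=14: >4, res = (-8)-14 = -22
x=9: >4, res = (-22)-9 = -31
x=-1: not >4
x=3: not >4
x=-2: not >4
x=3: not >4
x=5: >4, res = (-31)-5 = -36
x=11: >4, res = (-36)-11 = -47

-47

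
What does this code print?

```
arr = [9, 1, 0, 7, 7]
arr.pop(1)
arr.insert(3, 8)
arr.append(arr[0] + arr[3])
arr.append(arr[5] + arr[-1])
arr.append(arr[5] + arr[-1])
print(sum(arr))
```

133

pop(1) removes 1 → [9, 0, 7, 7]
insert 8 at 3 → [9, 0, 7, 8, 7]
append arr[0]+arr[3] = 9+8 = 17 → [9, 0, 7, 8, 7, 17]
append arr[5]+arr[-1] = 17+17 = 34 → [9, 0, 7, 8, 7, 17, 34]
append arr[5]+arr[-1] = 17+34 = 51 → [9, 0, 7, 8, 7, 17, 34, 51]
sum = 133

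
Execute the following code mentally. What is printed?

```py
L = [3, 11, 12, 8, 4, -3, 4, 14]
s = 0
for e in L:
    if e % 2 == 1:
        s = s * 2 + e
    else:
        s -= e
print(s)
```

-35

e=3: odd, s = 0*2+3 = 3
e=11: odd, s = 3*2+11 = 17
e=12: not odd, s = 17-12 = 5
e=8: not odd, s = 5-8 = -3
e=4: not odd, s = (-3)-4 = -7
e=-3: odd, s = (-7)*2+(-3) = -17
e=4: not odd, s = (-17)-4 = -21
e=14: not odd, s = (-21)-14 = -35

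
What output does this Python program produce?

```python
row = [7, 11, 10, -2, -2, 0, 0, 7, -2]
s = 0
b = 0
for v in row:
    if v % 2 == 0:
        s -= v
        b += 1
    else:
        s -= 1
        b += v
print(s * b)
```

v=7: not even, s = 0-1 = -1; b=7
v=11: not even, s = (-1)-1 = -2; b=18
v=10: even, s = (-2)-10 = -12; b=19
v=-2: even, s = (-12)-(-2) = -10; b=20
v=-2: even, s = (-10)-(-2) = -8; b=21
v=0: even, s = (-8)-0 = -8; b=22
v=0: even, s = (-8)-0 = -8; b=23
v=7: not even, s = (-8)-1 = -9; b=30
v=-2: even, s = (-9)-(-2) = -7; b=31
s*b = (-7)*31 = -217

-217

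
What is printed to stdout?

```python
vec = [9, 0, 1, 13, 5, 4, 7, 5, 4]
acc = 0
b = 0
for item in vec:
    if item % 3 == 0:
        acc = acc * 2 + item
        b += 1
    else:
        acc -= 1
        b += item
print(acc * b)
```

451

item=9: %3==0, acc = 0*2+9 = 9; b=1
item=0: %3==0, acc = 9*2+0 = 18; b=2
item=1: not %3==0, acc = 18-1 = 17; b=3
item=13: not %3==0, acc = 17-1 = 16; b=16
item=5: not %3==0, acc = 16-1 = 15; b=21
item=4: not %3==0, acc = 15-1 = 14; b=25
item=7: not %3==0, acc = 14-1 = 13; b=32
item=5: not %3==0, acc = 13-1 = 12; b=37
item=4: not %3==0, acc = 12-1 = 11; b=41
acc*b = 11*41 = 451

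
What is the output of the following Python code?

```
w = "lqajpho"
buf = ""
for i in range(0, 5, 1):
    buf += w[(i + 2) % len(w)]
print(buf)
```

ajpho

i=0: add w[2]='a' → 'a'
i=1: add w[3]='j' → 'aj'
i=2: add w[4]='p' → 'ajp'
i=3: add w[5]='h' → 'ajph'
i=4: add w[6]='o' → 'ajpho'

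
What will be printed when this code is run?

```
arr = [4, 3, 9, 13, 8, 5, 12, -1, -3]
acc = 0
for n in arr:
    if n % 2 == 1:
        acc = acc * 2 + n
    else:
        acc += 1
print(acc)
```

435

n=4: not odd, acc = 0+1 = 1
n=3: odd, acc = 1*2+3 = 5
n=9: odd, acc = 5*2+9 = 19
n=13: odd, acc = 19*2+13 = 51
n=8: not odd, acc = 51+1 = 52
n=5: odd, acc = 52*2+5 = 109
n=12: not odd, acc = 109+1 = 110
n=-1: odd, acc = 110*2+(-1) = 219
n=-3: odd, acc = 219*2+(-3) = 435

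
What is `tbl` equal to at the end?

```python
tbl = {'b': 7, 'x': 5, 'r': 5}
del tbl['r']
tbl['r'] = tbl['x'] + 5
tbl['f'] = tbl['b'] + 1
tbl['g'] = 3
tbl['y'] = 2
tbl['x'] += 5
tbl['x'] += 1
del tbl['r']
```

del 'r' → {'b': 7, 'x': 5}
tbl['r'] = tbl['x']+5 = 10 → {'b': 7, 'x': 5, 'r': 10}
tbl['f'] = tbl['b']+1 = 8 → {'b': 7, 'x': 5, 'r': 10, 'f': 8}
tbl['g'] = 3 → {'b': 7, 'x': 5, 'r': 10, 'f': 8, 'g': 3}
tbl['y'] = 2 → {'b': 7, 'x': 5, 'r': 10, 'f': 8, 'g': 3, 'y': 2}
tbl['x'] = 5+5 = 10 → {'b': 7, 'x': 10, 'r': 10, 'f': 8, 'g': 3, 'y': 2}
tbl['x'] = 10+1 = 11 → {'b': 7, 'x': 11, 'r': 10, 'f': 8, 'g': 3, 'y': 2}
del 'r' → {'b': 7, 'x': 11, 'f': 8, 'g': 3, 'y': 2}

{'b': 7, 'x': 11, 'f': 8, 'g': 3, 'y': 2}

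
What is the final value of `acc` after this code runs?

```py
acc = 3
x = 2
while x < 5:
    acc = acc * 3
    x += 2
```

x=2: acc = 3*3 = 9
x=4: acc = 9*3 = 27

27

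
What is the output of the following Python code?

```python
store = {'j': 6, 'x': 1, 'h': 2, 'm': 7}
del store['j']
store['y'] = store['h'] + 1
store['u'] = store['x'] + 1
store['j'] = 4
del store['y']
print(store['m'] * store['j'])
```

del 'j' → {'x': 1, 'h': 2, 'm': 7}
store['y'] = store['h']+1 = 3 → {'x': 1, 'h': 2, 'm': 7, 'y': 3}
store['u'] = store['x']+1 = 2 → {'x': 1, 'h': 2, 'm': 7, 'y': 3, 'u': 2}
store['j'] = 4 → {'x': 1, 'h': 2, 'm': 7, 'y': 3, 'u': 2, 'j': 4}
del 'y' → {'x': 1, 'h': 2, 'm': 7, 'u': 2, 'j': 4}
store['m']*store['j'] = 7*4 = 28

28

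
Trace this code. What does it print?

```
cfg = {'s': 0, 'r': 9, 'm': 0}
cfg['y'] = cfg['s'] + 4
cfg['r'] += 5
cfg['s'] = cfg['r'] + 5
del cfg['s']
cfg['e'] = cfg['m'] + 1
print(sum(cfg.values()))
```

19

cfg['y'] = cfg['s']+4 = 4 → {'s': 0, 'r': 9, 'm': 0, 'y': 4}
cfg['r'] = 9+5 = 14 → {'s': 0, 'r': 14, 'm': 0, 'y': 4}
cfg['s'] = cfg['r']+5 = 19 → {'s': 19, 'r': 14, 'm': 0, 'y': 4}
del 's' → {'r': 14, 'm': 0, 'y': 4}
cfg['e'] = cfg['m']+1 = 1 → {'r': 14, 'm': 0, 'y': 4, 'e': 1}
sum of values = 19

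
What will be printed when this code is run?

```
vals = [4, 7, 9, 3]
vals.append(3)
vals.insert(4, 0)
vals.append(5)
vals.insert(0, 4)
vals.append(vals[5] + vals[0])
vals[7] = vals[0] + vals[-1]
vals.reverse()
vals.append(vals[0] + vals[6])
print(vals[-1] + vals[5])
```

append 3 → [4, 7, 9, 3, 3]
insert 0 at 4 → [4, 7, 9, 3, 0, 3]
append 5 → [4, 7, 9, 3, 0, 3, 5]
insert 4 at 0 → [4, 4, 7, 9, 3, 0, 3, 5]
append vals[5]+vals[0] = 0+4 = 4 → [4, 4, 7, 9, 3, 0, 3, 5, 4]
vals[7] = vals[0]+vals[-1] = 4+4 = 8 → [4, 4, 7, 9, 3, 0, 3, 8, 4]
reverse → [4, 8, 3, 0, 3, 9, 7, 4, 4]
append vals[0]+vals[6] = 4+7 = 11 → [4, 8, 3, 0, 3, 9, 7, 4, 4, 11]
vals[-1]+vals[5] = 11+9 = 20

20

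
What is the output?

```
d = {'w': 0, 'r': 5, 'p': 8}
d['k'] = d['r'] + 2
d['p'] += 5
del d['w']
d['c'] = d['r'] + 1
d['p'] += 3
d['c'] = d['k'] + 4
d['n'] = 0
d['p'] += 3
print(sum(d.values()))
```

42

d['k'] = d['r']+2 = 7 → {'w': 0, 'r': 5, 'p': 8, 'k': 7}
d['p'] = 8+5 = 13 → {'w': 0, 'r': 5, 'p': 13, 'k': 7}
del 'w' → {'r': 5, 'p': 13, 'k': 7}
d['c'] = d['r']+1 = 6 → {'r': 5, 'p': 13, 'k': 7, 'c': 6}
d['p'] = 13+3 = 16 → {'r': 5, 'p': 16, 'k': 7, 'c': 6}
d['c'] = d['k']+4 = 11 → {'r': 5, 'p': 16, 'k': 7, 'c': 11}
d['n'] = 0 → {'r': 5, 'p': 16, 'k': 7, 'c': 11, 'n': 0}
d['p'] = 16+3 = 19 → {'r': 5, 'p': 19, 'k': 7, 'c': 11, 'n': 0}
sum of values = 42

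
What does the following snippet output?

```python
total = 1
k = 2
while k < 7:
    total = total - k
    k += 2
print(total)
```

-11

k=2: total = 1-2 = -1
k=4: total = (-1)-4 = -5
k=6: total = (-5)-6 = -11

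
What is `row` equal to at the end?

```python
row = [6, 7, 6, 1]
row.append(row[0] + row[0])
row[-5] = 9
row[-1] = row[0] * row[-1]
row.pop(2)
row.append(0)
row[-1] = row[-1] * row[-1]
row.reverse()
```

[0, 108, 1, 7, 9]

append row[0]+row[0] = 6+6 = 12 → [6, 7, 6, 1, 12]
row[-5] = 9 → [9, 7, 6, 1, 12]
row[-1] = row[0]*row[-1] = 9*12 = 108 → [9, 7, 6, 1, 108]
pop(2) removes 6 → [9, 7, 1, 108]
append 0 → [9, 7, 1, 108, 0]
row[-1] = row[-1]*row[-1] = 0*0 = 0 → [9, 7, 1, 108, 0]
reverse → [0, 108, 1, 7, 9]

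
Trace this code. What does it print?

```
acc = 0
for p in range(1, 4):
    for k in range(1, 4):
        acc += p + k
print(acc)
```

36

p=1,k=1: acc = 0+2 = 2
p=1,k=2: acc = 2+3 = 5
p=1,k=3: acc = 5+4 = 9
p=2,k=1: acc = 9+3 = 12
p=2,k=2: acc = 12+4 = 16
p=2,k=3: acc = 16+5 = 21
p=3,k=1: acc = 21+4 = 25
p=3,k=2: acc = 25+5 = 30
p=3,k=3: acc = 30+6 = 36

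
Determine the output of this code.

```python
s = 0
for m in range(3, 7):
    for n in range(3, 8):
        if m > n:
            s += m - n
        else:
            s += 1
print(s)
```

m=3,n=3: not 3>3, s = 0+1 = 1
m=3,n=4: not 3>4, s = 1+1 = 2
m=3,n=5: not 3>5, s = 2+1 = 3
m=3,n=6: not 3>6, s = 3+1 = 4
m=3,n=7: not 3>7, s = 4+1 = 5
m=4,n=3: 4>3, s = 5+1 = 6
m=4,n=4: not 4>4, s = 6+1 = 7
m=4,n=5: not 4>5, s = 7+1 = 8
m=4,n=6: not 4>6, s = 8+1 = 9
m=4,n=7: not 4>7, s = 9+1 = 10
m=5,n=3: 5>3, s = 10+2 = 12
m=5,n=4: 5>4, s = 12+1 = 13
m=5,n=5: not 5>5, s = 13+1 = 14
m=5,n=6: not 5>6, s = 14+1 = 15
m=5,n=7: not 5>7, s = 15+1 = 16
m=6,n=3: 6>3, s = 16+3 = 19
m=6,n=4: 6>4, s = 19+2 = 21
m=6,n=5: 6>5, s = 21+1 = 22
m=6,n=6: not 6>6, s = 22+1 = 23
m=6,n=7: not 6>7, s = 23+1 = 24

24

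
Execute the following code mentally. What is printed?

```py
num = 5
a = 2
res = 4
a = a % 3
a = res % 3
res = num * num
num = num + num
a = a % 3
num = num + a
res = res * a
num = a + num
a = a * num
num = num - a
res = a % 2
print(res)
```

a = 2%3 = 2
a = 4%3 = 1
res = 5*5 = 25
num = 5+5 = 10
a = 1%3 = 1
num = 10+1 = 11
res = 25*1 = 25
num = 1+11 = 12
a = 1*12 = 12
num = 12-12 = 0
res = 12%2 = 0

0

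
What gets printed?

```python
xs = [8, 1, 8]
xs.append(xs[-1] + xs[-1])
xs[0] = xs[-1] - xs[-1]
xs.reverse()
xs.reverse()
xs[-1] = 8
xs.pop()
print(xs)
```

[0, 1, 8]

append xs[-1]+xs[-1] = 8+8 = 16 → [8, 1, 8, 16]
xs[0] = xs[-1]-xs[-1] = 16-16 = 0 → [0, 1, 8, 16]
reverse → [16, 8, 1, 0]
reverse → [0, 1, 8, 16]
xs[-1] = 8 → [0, 1, 8, 8]
pop() removes 8 → [0, 1, 8]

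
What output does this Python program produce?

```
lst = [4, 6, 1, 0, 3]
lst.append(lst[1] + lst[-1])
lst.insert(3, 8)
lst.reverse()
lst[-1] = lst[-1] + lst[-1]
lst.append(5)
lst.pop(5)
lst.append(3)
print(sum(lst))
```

append lst[1]+lst[-1] = 6+3 = 9 → [4, 6, 1, 0, 3, 9]
insert 8 at 3 → [4, 6, 1, 8, 0, 3, 9]
reverse → [9, 3, 0, 8, 1, 6, 4]
lst[-1] = lst[-1]+lst[-1] = 4+4 = 8 → [9, 3, 0, 8, 1, 6, 8]
append 5 → [9, 3, 0, 8, 1, 6, 8, 5]
pop(5) removes 6 → [9, 3, 0, 8, 1, 8, 5]
append 3 → [9, 3, 0, 8, 1, 8, 5, 3]
sum = 37

37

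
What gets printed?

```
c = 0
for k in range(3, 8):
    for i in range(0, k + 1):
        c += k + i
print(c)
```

k=3,i=0: c = 0+3 = 3
k=3,i=1: c = 3+4 = 7
k=3,i=2: c = 7+5 = 12
k=3,i=3: c = 12+6 = 18
k=4,i=0: c = 18+4 = 22
k=4,i=1: c = 22+5 = 27
k=4,i=2: c = 27+6 = 33
k=4,i=3: c = 33+7 = 40
k=4,i=4: c = 40+8 = 48
k=5,i=0: c = 48+5 = 53
k=5,i=1: c = 53+6 = 59
k=5,i=2: c = 59+7 = 66
k=5,i=3: c = 66+8 = 74
k=5,i=4: c = 74+9 = 83
k=5,i=5: c = 83+10 = 93
k=6,i=0: c = 93+6 = 99
k=6,i=1: c = 99+7 = 106
k=6,i=2: c = 106+8 = 114
k=6,i=3: c = 114+9 = 123
k=6,i=4: c = 123+10 = 133
k=6,i=5: c = 133+11 = 144
k=6,i=6: c = 144+12 = 156
k=7,i=0: c = 156+7 = 163
k=7,i=1: c = 163+8 = 171
k=7,i=2: c = 171+9 = 180
k=7,i=3: c = 180+10 = 190
k=7,i=4: c = 190+11 = 201
k=7,i=5: c = 201+12 = 213
k=7,i=6: c = 213+13 = 226
k=7,i=7: c = 226+14 = 240

240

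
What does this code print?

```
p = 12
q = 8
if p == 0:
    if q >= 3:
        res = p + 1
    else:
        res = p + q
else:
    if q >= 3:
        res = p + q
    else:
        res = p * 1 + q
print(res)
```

20

p=12, q=8
p == 0 is False; q >= 3 is True
→ res = p + q = 20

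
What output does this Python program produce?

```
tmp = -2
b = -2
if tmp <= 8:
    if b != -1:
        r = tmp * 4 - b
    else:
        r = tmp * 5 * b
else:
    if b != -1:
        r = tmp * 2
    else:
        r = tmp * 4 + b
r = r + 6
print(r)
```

0

tmp=-2, b=-2
tmp <= 8 is True; b != -1 is True
→ r = tmp * 4 - b = -6
r = (-6)+6 = 0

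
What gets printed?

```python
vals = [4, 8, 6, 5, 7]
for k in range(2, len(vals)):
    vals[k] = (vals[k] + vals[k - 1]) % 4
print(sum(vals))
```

k=2: vals[2] = (6+8)%4 = 2 → [4, 8, 2, 5, 7]
k=3: vals[3] = (5+2)%4 = 3 → [4, 8, 2, 3, 7]
k=4: vals[4] = (7+3)%4 = 2 → [4, 8, 2, 3, 2]
sum = 19

19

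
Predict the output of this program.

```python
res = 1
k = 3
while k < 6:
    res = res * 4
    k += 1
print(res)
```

64

k=3: res = 1*4 = 4
k=4: res = 4*4 = 16
k=5: res = 16*4 = 64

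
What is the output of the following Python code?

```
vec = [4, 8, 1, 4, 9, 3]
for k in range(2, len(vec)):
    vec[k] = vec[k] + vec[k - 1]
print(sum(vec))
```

81

k=2: vec[2] = 1+8 = 9 → [4, 8, 9, 4, 9, 3]
k=3: vec[3] = 4+9 = 13 → [4, 8, 9, 13, 9, 3]
k=4: vec[4] = 9+13 = 22 → [4, 8, 9, 13, 22, 3]
k=5: vec[5] = 3+22 = 25 → [4, 8, 9, 13, 22, 25]
sum = 81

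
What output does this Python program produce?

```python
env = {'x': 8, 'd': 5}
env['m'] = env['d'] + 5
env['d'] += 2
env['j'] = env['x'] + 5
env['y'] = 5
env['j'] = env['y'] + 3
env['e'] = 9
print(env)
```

env['m'] = env['d']+5 = 10 → {'x': 8, 'd': 5, 'm': 10}
env['d'] = 5+2 = 7 → {'x': 8, 'd': 7, 'm': 10}
env['j'] = env['x']+5 = 13 → {'x': 8, 'd': 7, 'm': 10, 'j': 13}
env['y'] = 5 → {'x': 8, 'd': 7, 'm': 10, 'j': 13, 'y': 5}
env['j'] = env['y']+3 = 8 → {'x': 8, 'd': 7, 'm': 10, 'j': 8, 'y': 5}
env['e'] = 9 → {'x': 8, 'd': 7, 'm': 10, 'j': 8, 'y': 5, 'e': 9}

{'x': 8, 'd': 7, 'm': 10, 'j': 8, 'y': 5, 'e': 9}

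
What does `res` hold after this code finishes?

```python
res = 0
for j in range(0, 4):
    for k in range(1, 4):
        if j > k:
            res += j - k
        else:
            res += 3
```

31

j=0,k=1: not 0>1, res = 0+3 = 3
j=0,k=2: not 0>2, res = 3+3 = 6
j=0,k=3: not 0>3, res = 6+3 = 9
j=1,k=1: not 1>1, res = 9+3 = 12
j=1,k=2: not 1>2, res = 12+3 = 15
j=1,k=3: not 1>3, res = 15+3 = 18
j=2,k=1: 2>1, res = 18+1 = 19
j=2,k=2: not 2>2, res = 19+3 = 22
j=2,k=3: not 2>3, res = 22+3 = 25
j=3,k=1: 3>1, res = 25+2 = 27
j=3,k=2: 3>2, res = 27+1 = 28
j=3,k=3: not 3>3, res = 28+3 = 31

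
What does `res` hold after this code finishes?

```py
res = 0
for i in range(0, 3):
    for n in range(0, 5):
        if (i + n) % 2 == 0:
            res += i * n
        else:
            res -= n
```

2

i=0,n=0: even sum, res = 0+0 = 0
i=0,n=1: odd sum, res = 0-1 = -1
i=0,n=2: even sum, res = (-1)+0 = -1
i=0,n=3: odd sum, res = (-1)-3 = -4
i=0,n=4: even sum, res = (-4)+0 = -4
i=1,n=0: odd sum, res = (-4)-0 = -4
i=1,n=1: even sum, res = (-4)+1 = -3
i=1,n=2: odd sum, res = (-3)-2 = -5
i=1,n=3: even sum, res = (-5)+3 = -2
i=1,n=4: odd sum, res = (-2)-4 = -6
i=2,n=0: even sum, res = (-6)+0 = -6
i=2,n=1: odd sum, res = (-6)-1 = -7
i=2,n=2: even sum, res = (-7)+4 = -3
i=2,n=3: odd sum, res = (-3)-3 = -6
i=2,n=4: even sum, res = (-6)+8 = 2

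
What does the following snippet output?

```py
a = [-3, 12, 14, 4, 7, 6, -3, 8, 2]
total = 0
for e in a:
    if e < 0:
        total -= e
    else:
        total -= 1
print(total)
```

-1

e=-3: <0, total = 0-(-3) = 3
e=12: not <0, total = 3-1 = 2
e=14: not <0, total = 2-1 = 1
e=4: not <0, total = 1-1 = 0
e=7: not <0, total = 0-1 = -1
e=6: not <0, total = (-1)-1 = -2
e=-3: <0, total = (-2)-(-3) = 1
e=8: not <0, total = 1-1 = 0
e=2: not <0, total = 0-1 = -1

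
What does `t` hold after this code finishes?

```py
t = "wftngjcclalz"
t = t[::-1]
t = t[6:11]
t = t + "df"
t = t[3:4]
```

reverse → 'zlalccjgntfw'
slice [6:11] → 'jgntf'
+ 'df' → 'jgntfdf'
slice [3:4] → 't'

't'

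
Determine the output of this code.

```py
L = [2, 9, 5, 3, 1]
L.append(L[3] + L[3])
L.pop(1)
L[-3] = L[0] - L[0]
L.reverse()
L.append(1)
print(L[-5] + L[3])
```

append L[3]+L[3] = 3+3 = 6 → [2, 9, 5, 3, 1, 6]
pop(1) removes 9 → [2, 5, 3, 1, 6]
L[-3] = L[0]-L[0] = 2-2 = 0 → [2, 5, 0, 1, 6]
reverse → [6, 1, 0, 5, 2]
append 1 → [6, 1, 0, 5, 2, 1]
L[-5]+L[3] = 1+5 = 6

6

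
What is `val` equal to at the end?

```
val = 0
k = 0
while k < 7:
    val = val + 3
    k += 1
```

k=0: val = 0+3 = 3
k=1: val = 3+3 = 6
k=2: val = 6+3 = 9
k=3: val = 9+3 = 12
k=4: val = 12+3 = 15
k=5: val = 15+3 = 18
k=6: val = 18+3 = 21

21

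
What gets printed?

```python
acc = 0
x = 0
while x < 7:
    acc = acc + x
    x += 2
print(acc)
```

12

x=0: acc = 0+0 = 0
x=2: acc = 0+2 = 2
x=4: acc = 2+4 = 6
x=6: acc = 6+6 = 12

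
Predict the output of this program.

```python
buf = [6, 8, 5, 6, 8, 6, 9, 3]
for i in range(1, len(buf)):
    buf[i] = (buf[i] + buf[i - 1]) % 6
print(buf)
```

[6, 2, 1, 1, 3, 3, 0, 3]

i=1: buf[1] = (8+6)%6 = 2 → [6, 2, 5, 6, 8, 6, 9, 3]
i=2: buf[2] = (5+2)%6 = 1 → [6, 2, 1, 6, 8, 6, 9, 3]
i=3: buf[3] = (6+1)%6 = 1 → [6, 2, 1, 1, 8, 6, 9, 3]
i=4: buf[4] = (8+1)%6 = 3 → [6, 2, 1, 1, 3, 6, 9, 3]
i=5: buf[5] = (6+3)%6 = 3 → [6, 2, 1, 1, 3, 3, 9, 3]
i=6: buf[6] = (9+3)%6 = 0 → [6, 2, 1, 1, 3, 3, 0, 3]
i=7: buf[7] = (3+0)%6 = 3 → [6, 2, 1, 1, 3, 3, 0, 3]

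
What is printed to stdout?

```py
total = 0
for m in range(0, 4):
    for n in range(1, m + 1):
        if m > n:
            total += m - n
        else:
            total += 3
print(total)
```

13

m=1,n=1: not 1>1, total = 0+3 = 3
m=2,n=1: 2>1, total = 3+1 = 4
m=2,n=2: not 2>2, total = 4+3 = 7
m=3,n=1: 3>1, total = 7+2 = 9
m=3,n=2: 3>2, total = 9+1 = 10
m=3,n=3: not 3>3, total = 10+3 = 13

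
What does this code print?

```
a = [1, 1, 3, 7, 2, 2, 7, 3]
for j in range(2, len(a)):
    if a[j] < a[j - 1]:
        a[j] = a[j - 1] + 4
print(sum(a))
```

j=2: 3>=1, unchanged → [1, 1, 3, 7, 2, 2, 7, 3]
j=3: 7>=3, unchanged → [1, 1, 3, 7, 2, 2, 7, 3]
j=4: 2<7, a[4] = 7+4 = 11 → [1, 1, 3, 7, 11, 2, 7, 3]
j=5: 2<11, a[5] = 11+4 = 15 → [1, 1, 3, 7, 11, 15, 7, 3]
j=6: 7<15, a[6] = 15+4 = 19 → [1, 1, 3, 7, 11, 15, 19, 3]
j=7: 3<19, a[7] = 19+4 = 23 → [1, 1, 3, 7, 11, 15, 19, 23]
sum = 80

80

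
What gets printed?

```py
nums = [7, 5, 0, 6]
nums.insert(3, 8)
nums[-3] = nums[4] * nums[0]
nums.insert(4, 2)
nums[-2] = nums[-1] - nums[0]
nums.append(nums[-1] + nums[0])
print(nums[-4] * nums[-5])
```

insert 8 at 3 → [7, 5, 0, 8, 6]
nums[-3] = nums[4]*nums[0] = 6*7 = 42 → [7, 5, 42, 8, 6]
insert 2 at 4 → [7, 5, 42, 8, 2, 6]
nums[-2] = nums[-1]-nums[0] = 6-7 = -1 → [7, 5, 42, 8, -1, 6]
append nums[-1]+nums[0] = 6+7 = 13 → [7, 5, 42, 8, -1, 6, 13]
nums[-4]*nums[-5] = 8*42 = 336

336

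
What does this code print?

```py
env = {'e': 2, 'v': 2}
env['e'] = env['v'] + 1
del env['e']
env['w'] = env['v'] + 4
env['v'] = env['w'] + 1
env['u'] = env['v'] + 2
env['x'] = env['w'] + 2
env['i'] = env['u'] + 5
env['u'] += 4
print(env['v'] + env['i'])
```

env['e'] = env['v']+1 = 3 → {'e': 3, 'v': 2}
del 'e' → {'v': 2}
env['w'] = env['v']+4 = 6 → {'v': 2, 'w': 6}
env['v'] = env['w']+1 = 7 → {'v': 7, 'w': 6}
env['u'] = env['v']+2 = 9 → {'v': 7, 'w': 6, 'u': 9}
env['x'] = env['w']+2 = 8 → {'v': 7, 'w': 6, 'u': 9, 'x': 8}
env['i'] = env['u']+5 = 14 → {'v': 7, 'w': 6, 'u': 9, 'x': 8, 'i': 14}
env['u'] = 9+4 = 13 → {'v': 7, 'w': 6, 'u': 13, 'x': 8, 'i': 14}
env['v']+env['i'] = 7+14 = 21

21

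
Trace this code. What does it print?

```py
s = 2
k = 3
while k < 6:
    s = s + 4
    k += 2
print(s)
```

10

k=3: s = 2+4 = 6
k=5: s = 6+4 = 10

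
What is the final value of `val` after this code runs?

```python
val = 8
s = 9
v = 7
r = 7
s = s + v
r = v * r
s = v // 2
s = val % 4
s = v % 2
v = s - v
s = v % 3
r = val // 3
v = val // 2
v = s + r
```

s = 9+7 = 16
r = 7*7 = 49
s = 7//2 = 3
s = 8%4 = 0
s = 7%2 = 1
v = 1-7 = -6
s = (-6)%3 = 0
r = 8//3 = 2
v = 8//2 = 4
v = 0+2 = 2

8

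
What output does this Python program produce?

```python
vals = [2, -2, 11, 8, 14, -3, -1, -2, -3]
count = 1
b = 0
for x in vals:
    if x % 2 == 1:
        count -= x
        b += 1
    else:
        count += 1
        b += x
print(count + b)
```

x=2: not odd, count = 1+1 = 2; b=2
x=-2: not odd, count = 2+1 = 3; b=0
x=11: odd, count = 3-11 = -8; b=1
x=8: not odd, count = (-8)+1 = -7; b=9
x=14: not odd, count = (-7)+1 = -6; b=23
x=-3: odd, count = (-6)-(-3) = -3; b=24
x=-1: odd, count = (-3)-(-1) = -2; b=25
x=-2: not odd, count = (-2)+1 = -1; b=23
x=-3: odd, count = (-1)-(-3) = 2; b=24
count+b = 2+24 = 26

26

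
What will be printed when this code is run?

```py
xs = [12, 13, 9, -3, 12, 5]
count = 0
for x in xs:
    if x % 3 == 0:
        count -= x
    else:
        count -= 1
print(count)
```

x=12: %3==0, count = 0-12 = -12
x=13: not %3==0, count = (-12)-1 = -13
x=9: %3==0, count = (-13)-9 = -22
x=-3: %3==0, count = (-22)-(-3) = -19
x=12: %3==0, count = (-19)-12 = -31
x=5: not %3==0, count = (-31)-1 = -32

-32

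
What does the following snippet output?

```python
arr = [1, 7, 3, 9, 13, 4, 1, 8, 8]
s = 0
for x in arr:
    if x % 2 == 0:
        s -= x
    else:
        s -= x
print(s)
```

-54

x=1: not even, s = 0-1 = -1
x=7: not even, s = (-1)-7 = -8
x=3: not even, s = (-8)-3 = -11
x=9: not even, s = (-11)-9 = -20
x=13: not even, s = (-20)-13 = -33
x=4: even, s = (-33)-4 = -37
x=1: not even, s = (-37)-1 = -38
x=8: even, s = (-38)-8 = -46
x=8: even, s = (-46)-8 = -54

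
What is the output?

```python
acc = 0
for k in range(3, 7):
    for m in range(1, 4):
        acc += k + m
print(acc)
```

k=3,m=1: acc = 0+4 = 4
k=3,m=2: acc = 4+5 = 9
k=3,m=3: acc = 9+6 = 15
k=4,m=1: acc = 15+5 = 20
k=4,m=2: acc = 20+6 = 26
k=4,m=3: acc = 26+7 = 33
k=5,m=1: acc = 33+6 = 39
k=5,m=2: acc = 39+7 = 46
k=5,m=3: acc = 46+8 = 54
k=6,m=1: acc = 54+7 = 61
k=6,m=2: acc = 61+8 = 69
k=6,m=3: acc = 69+9 = 78

78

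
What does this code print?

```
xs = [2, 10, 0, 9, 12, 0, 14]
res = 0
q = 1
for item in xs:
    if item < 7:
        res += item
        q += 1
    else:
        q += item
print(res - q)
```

-47

item=2: <7, res = 0+2 = 2; q=2
item=10: not <7; q=12
item=0: <7, res = 2+0 = 2; q=13
item=9: not <7; q=22
item=12: not <7; q=34
item=0: <7, res = 2+0 = 2; q=35
item=14: not <7; q=49
res-q = 2-49 = -47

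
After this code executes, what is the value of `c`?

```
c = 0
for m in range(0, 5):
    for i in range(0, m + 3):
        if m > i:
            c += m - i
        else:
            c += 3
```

65

m=0,i=0: not 0>0, c = 0+3 = 3
m=0,i=1: not 0>1, c = 3+3 = 6
m=0,i=2: not 0>2, c = 6+3 = 9
m=1,i=0: 1>0, c = 9+1 = 10
m=1,i=1: not 1>1, c = 10+3 = 13
m=1,i=2: not 1>2, c = 13+3 = 16
m=1,i=3: not 1>3, c = 16+3 = 19
m=2,i=0: 2>0, c = 19+2 = 21
m=2,i=1: 2>1, c = 21+1 = 22
m=2,i=2: not 2>2, c = 22+3 = 25
m=2,i=3: not 2>3, c = 25+3 = 28
m=2,i=4: not 2>4, c = 28+3 = 31
m=3,i=0: 3>0, c = 31+3 = 34
m=3,i=1: 3>1, c = 34+2 = 36
m=3,i=2: 3>2, c = 36+1 = 37
m=3,i=3: not 3>3, c = 37+3 = 40
m=3,i=4: not 3>4, c = 40+3 = 43
m=3,i=5: not 3>5, c = 43+3 = 46
m=4,i=0: 4>0, c = 46+4 = 50
m=4,i=1: 4>1, c = 50+3 = 53
m=4,i=2: 4>2, c = 53+2 = 55
m=4,i=3: 4>3, c = 55+1 = 56
m=4,i=4: not 4>4, c = 56+3 = 59
m=4,i=5: not 4>5, c = 59+3 = 62
m=4,i=6: not 4>6, c = 62+3 = 65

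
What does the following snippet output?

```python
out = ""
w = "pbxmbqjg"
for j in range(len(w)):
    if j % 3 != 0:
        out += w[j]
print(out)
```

j=0: skip
j=1: add 'b' → 'b'
j=2: add 'x' → 'bx'
j=3: skip
j=4: add 'b' → 'bxb'
j=5: add 'q' → 'bxbq'
j=6: skip
j=7: add 'g' → 'bxbqg'

bxbqg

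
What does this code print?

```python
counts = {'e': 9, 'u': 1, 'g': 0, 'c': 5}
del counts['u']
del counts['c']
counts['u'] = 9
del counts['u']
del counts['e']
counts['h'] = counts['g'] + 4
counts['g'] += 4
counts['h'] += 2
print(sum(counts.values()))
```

del 'u' → {'e': 9, 'g': 0, 'c': 5}
del 'c' → {'e': 9, 'g': 0}
counts['u'] = 9 → {'e': 9, 'g': 0, 'u': 9}
del 'u' → {'e': 9, 'g': 0}
del 'e' → {'g': 0}
counts['h'] = counts['g']+4 = 4 → {'g': 0, 'h': 4}
counts['g'] = 0+4 = 4 → {'g': 4, 'h': 4}
counts['h'] = 4+2 = 6 → {'g': 4, 'h': 6}
sum of values = 10

10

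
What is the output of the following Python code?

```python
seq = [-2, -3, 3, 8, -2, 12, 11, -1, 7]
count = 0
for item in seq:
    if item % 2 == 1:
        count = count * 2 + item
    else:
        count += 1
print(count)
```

item=-2: not odd, count = 0+1 = 1
item=-3: odd, count = 1*2+(-3) = -1
item=3: odd, count = (-1)*2+3 = 1
item=8: not odd, count = 1+1 = 2
item=-2: not odd, count = 2+1 = 3
item=12: not odd, count = 3+1 = 4
item=11: odd, count = 4*2+11 = 19
item=-1: odd, count = 19*2+(-1) = 37
item=7: odd, count = 37*2+7 = 81

81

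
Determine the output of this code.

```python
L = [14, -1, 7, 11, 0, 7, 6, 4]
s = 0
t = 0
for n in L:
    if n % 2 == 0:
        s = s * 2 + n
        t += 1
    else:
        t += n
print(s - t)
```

n=14: even, s = 0*2+14 = 14; t=1
n=-1: not even; t=0
n=7: not even; t=7
n=11: not even; t=18
n=0: even, s = 14*2+0 = 28; t=19
n=7: not even; t=26
n=6: even, s = 28*2+6 = 62; t=27
n=4: even, s = 62*2+4 = 128; t=28
s-t = 128-28 = 100

100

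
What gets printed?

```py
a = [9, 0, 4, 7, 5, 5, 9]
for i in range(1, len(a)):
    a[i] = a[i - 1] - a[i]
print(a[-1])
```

-21

i=1: a[1] = 9-0 = 9 → [9, 9, 4, 7, 5, 5, 9]
i=2: a[2] = 9-4 = 5 → [9, 9, 5, 7, 5, 5, 9]
i=3: a[3] = 5-7 = -2 → [9, 9, 5, -2, 5, 5, 9]
i=4: a[4] = (-2)-5 = -7 → [9, 9, 5, -2, -7, 5, 9]
i=5: a[5] = (-7)-5 = -12 → [9, 9, 5, -2, -7, -12, 9]
i=6: a[6] = (-12)-9 = -21 → [9, 9, 5, -2, -7, -12, -21]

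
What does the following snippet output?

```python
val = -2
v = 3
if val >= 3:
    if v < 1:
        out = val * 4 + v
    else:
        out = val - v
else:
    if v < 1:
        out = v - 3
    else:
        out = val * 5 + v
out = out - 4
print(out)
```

val=-2, v=3
val >= 3 is False; v < 1 is False
→ out = val * 5 + v = -7
out = (-7)-4 = -11

-11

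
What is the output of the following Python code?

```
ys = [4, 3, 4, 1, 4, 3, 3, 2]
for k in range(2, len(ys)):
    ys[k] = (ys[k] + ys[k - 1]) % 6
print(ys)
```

k=2: ys[2] = (4+3)%6 = 1 → [4, 3, 1, 1, 4, 3, 3, 2]
k=3: ys[3] = (1+1)%6 = 2 → [4, 3, 1, 2, 4, 3, 3, 2]
k=4: ys[4] = (4+2)%6 = 0 → [4, 3, 1, 2, 0, 3, 3, 2]
k=5: ys[5] = (3+0)%6 = 3 → [4, 3, 1, 2, 0, 3, 3, 2]
k=6: ys[6] = (3+3)%6 = 0 → [4, 3, 1, 2, 0, 3, 0, 2]
k=7: ys[7] = (2+0)%6 = 2 → [4, 3, 1, 2, 0, 3, 0, 2]

[4, 3, 1, 2, 0, 3, 0, 2]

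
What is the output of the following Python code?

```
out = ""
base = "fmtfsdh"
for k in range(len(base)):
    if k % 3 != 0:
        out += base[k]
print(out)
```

k=0: skip
k=1: add 'm' → 'm'
k=2: add 't' → 'mt'
k=3: skip
k=4: add 's' → 'mts'
k=5: add 'd' → 'mtsd'
k=6: skip

mtsd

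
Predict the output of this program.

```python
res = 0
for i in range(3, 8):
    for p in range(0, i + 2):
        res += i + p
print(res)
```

295

i=3,p=0: res = 0+3 = 3
i=3,p=1: res = 3+4 = 7
i=3,p=2: res = 7+5 = 12
i=3,p=3: res = 12+6 = 18
i=3,p=4: res = 18+7 = 25
i=4,p=0: res = 25+4 = 29
i=4,p=1: res = 29+5 = 34
i=4,p=2: res = 34+6 = 40
i=4,p=3: res = 40+7 = 47
i=4,p=4: res = 47+8 = 55
i=4,p=5: res = 55+9 = 64
i=5,p=0: res = 64+5 = 69
i=5,p=1: res = 69+6 = 75
i=5,p=2: res = 75+7 = 82
i=5,p=3: res = 82+8 = 90
i=5,p=4: res = 90+9 = 99
i=5,p=5: res = 99+10 = 109
i=5,p=6: res = 109+11 = 120
i=6,p=0: res = 120+6 = 126
i=6,p=1: res = 126+7 = 133
i=6,p=2: res = 133+8 = 141
i=6,p=3: res = 141+9 = 150
i=6,p=4: res = 150+10 = 160
i=6,p=5: res = 160+11 = 171
i=6,p=6: res = 171+12 = 183
i=6,p=7: res = 183+13 = 196
i=7,p=0: res = 196+7 = 203
i=7,p=1: res = 203+8 = 211
i=7,p=2: res = 211+9 = 220
i=7,p=3: res = 220+10 = 230
i=7,p=4: res = 230+11 = 241
i=7,p=5: res = 241+12 = 253
i=7,p=6: res = 253+13 = 266
i=7,p=7: res = 266+14 = 280
i=7,p=8: res = 280+15 = 295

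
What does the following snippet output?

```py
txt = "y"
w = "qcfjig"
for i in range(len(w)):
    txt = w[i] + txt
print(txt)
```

i=0: prepend 'q' → 'qy'
i=1: prepend 'c' → 'cqy'
i=2: prepend 'f' → 'fcqy'
i=3: prepend 'j' → 'jfcqy'
i=4: prepend 'i' → 'ijfcqy'
i=5: prepend 'g' → 'gijfcqy'

gijfcqy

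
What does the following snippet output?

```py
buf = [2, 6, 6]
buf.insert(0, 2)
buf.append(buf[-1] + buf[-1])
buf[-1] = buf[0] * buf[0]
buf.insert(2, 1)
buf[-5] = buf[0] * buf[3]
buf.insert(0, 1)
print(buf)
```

insert 2 at 0 → [2, 2, 6, 6]
append buf[-1]+buf[-1] = 6+6 = 12 → [2, 2, 6, 6, 12]
buf[-1] = buf[0]*buf[0] = 2*2 = 4 → [2, 2, 6, 6, 4]
insert 1 at 2 → [2, 2, 1, 6, 6, 4]
buf[-5] = buf[0]*buf[3] = 2*6 = 12 → [2, 12, 1, 6, 6, 4]
insert 1 at 0 → [1, 2, 12, 1, 6, 6, 4]

[1, 2, 12, 1, 6, 6, 4]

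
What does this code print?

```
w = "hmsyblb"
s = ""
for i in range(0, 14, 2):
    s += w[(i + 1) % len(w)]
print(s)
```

i=0: add w[1]='m' → 'm'
i=2: add w[3]='y' → 'my'
i=4: add w[5]='l' → 'myl'
i=6: add w[0]='h' → 'mylh'
i=8: add w[2]='s' → 'mylhs'
i=10: add w[4]='b' → 'mylhsb'
i=12: add w[6]='b' → 'mylhsbb'

mylhsbb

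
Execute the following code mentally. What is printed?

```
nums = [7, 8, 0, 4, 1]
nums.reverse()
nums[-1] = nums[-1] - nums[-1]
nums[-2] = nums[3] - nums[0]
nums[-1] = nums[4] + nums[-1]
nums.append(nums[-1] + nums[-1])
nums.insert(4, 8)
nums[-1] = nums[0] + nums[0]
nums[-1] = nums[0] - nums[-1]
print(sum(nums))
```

reverse → [1, 4, 0, 8, 7]
nums[-1] = nums[-1]-nums[-1] = 7-7 = 0 → [1, 4, 0, 8, 0]
nums[-2] = nums[3]-nums[0] = 8-1 = 7 → [1, 4, 0, 7, 0]
nums[-1] = nums[4]+nums[-1] = 0+0 = 0 → [1, 4, 0, 7, 0]
append nums[-1]+nums[-1] = 0+0 = 0 → [1, 4, 0, 7, 0, 0]
insert 8 at 4 → [1, 4, 0, 7, 8, 0, 0]
nums[-1] = nums[0]+nums[0] = 1+1 = 2 → [1, 4, 0, 7, 8, 0, 2]
nums[-1] = nums[0]-nums[-1] = 1-2 = -1 → [1, 4, 0, 7, 8, 0, -1]
sum = 19

19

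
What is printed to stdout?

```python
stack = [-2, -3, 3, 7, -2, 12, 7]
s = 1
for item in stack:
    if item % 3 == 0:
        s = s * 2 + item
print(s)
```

item=-2: not %3==0
item=-3: %3==0, s = 1*2+(-3) = -1
item=3: %3==0, s = (-1)*2+3 = 1
item=7: not %3==0
item=-2: not %3==0
item=12: %3==0, s = 1*2+12 = 14
item=7: not %3==0

14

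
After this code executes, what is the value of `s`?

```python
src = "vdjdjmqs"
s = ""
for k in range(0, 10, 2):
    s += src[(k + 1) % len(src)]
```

k=0: add src[1]='d' → 'd'
k=2: add src[3]='d' → 'dd'
k=4: add src[5]='m' → 'ddm'
k=6: add src[7]='s' → 'ddms'
k=8: add src[1]='d' → 'ddmsd'

'ddmsd'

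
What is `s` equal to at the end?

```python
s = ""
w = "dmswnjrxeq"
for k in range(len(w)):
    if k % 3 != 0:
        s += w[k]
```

'msnjxe'

k=0: skip
k=1: add 'm' → 'm'
k=2: add 's' → 'ms'
k=3: skip
k=4: add 'n' → 'msn'
k=5: add 'j' → 'msnj'
k=6: skip
k=7: add 'x' → 'msnjx'
k=8: add 'e' → 'msnjxe'
k=9: skip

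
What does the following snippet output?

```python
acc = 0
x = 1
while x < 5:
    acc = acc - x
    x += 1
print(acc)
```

x=1: acc = 0-1 = -1
x=2: acc = (-1)-2 = -3
x=3: acc = (-3)-3 = -6
x=4: acc = (-6)-4 = -10

-10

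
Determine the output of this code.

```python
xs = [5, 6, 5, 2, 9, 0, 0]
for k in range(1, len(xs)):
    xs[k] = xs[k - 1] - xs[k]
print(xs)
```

[5, -1, -6, -8, -17, -17, -17]

k=1: xs[1] = 5-6 = -1 → [5, -1, 5, 2, 9, 0, 0]
k=2: xs[2] = (-1)-5 = -6 → [5, -1, -6, 2, 9, 0, 0]
k=3: xs[3] = (-6)-2 = -8 → [5, -1, -6, -8, 9, 0, 0]
k=4: xs[4] = (-8)-9 = -17 → [5, -1, -6, -8, -17, 0, 0]
k=5: xs[5] = (-17)-0 = -17 → [5, -1, -6, -8, -17, -17, 0]
k=6: xs[6] = (-17)-0 = -17 → [5, -1, -6, -8, -17, -17, -17]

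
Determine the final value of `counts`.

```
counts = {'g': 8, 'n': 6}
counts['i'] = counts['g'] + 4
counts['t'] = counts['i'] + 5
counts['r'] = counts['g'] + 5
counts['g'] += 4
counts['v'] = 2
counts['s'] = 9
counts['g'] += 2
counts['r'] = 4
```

{'g': 14, 'n': 6, 'i': 12, 't': 17, 'r': 4, 'v': 2, 's': 9}

counts['i'] = counts['g']+4 = 12 → {'g': 8, 'n': 6, 'i': 12}
counts['t'] = counts['i']+5 = 17 → {'g': 8, 'n': 6, 'i': 12, 't': 17}
counts['r'] = counts['g']+5 = 13 → {'g': 8, 'n': 6, 'i': 12, 't': 17, 'r': 13}
counts['g'] = 8+4 = 12 → {'g': 12, 'n': 6, 'i': 12, 't': 17, 'r': 13}
counts['v'] = 2 → {'g': 12, 'n': 6, 'i': 12, 't': 17, 'r': 13, 'v': 2}
counts['s'] = 9 → {'g': 12, 'n': 6, 'i': 12, 't': 17, 'r': 13, 'v': 2, 's': 9}
counts['g'] = 12+2 = 14 → {'g': 14, 'n': 6, 'i': 12, 't': 17, 'r': 13, 'v': 2, 's': 9}
counts['r'] = 4 → {'g': 14, 'n': 6, 'i': 12, 't': 17, 'r': 4, 'v': 2, 's': 9}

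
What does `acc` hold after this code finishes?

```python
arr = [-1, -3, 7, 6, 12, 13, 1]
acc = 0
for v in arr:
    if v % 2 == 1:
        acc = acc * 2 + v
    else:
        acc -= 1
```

7

v=-1: odd, acc = 0*2+(-1) = -1
v=-3: odd, acc = (-1)*2+(-3) = -5
v=7: odd, acc = (-5)*2+7 = -3
v=6: not odd, acc = (-3)-1 = -4
v=12: not odd, acc = (-4)-1 = -5
v=13: odd, acc = (-5)*2+13 = 3
v=1: odd, acc = 3*2+1 = 7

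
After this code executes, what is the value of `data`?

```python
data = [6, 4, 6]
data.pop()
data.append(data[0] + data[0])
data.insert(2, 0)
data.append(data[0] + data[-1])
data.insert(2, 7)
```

pop() removes 6 → [6, 4]
append data[0]+data[0] = 6+6 = 12 → [6, 4, 12]
insert 0 at 2 → [6, 4, 0, 12]
append data[0]+data[-1] = 6+12 = 18 → [6, 4, 0, 12, 18]
insert 7 at 2 → [6, 4, 7, 0, 12, 18]

[6, 4, 7, 0, 12, 18]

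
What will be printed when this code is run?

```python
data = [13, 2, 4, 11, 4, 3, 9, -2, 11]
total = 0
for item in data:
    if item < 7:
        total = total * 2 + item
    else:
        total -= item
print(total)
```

-449

item=13: not <7, total = 0-13 = -13
item=2: <7, total = (-13)*2+2 = -24
item=4: <7, total = (-24)*2+4 = -44
item=11: not <7, total = (-44)-11 = -55
item=4: <7, total = (-55)*2+4 = -106
item=3: <7, total = (-106)*2+3 = -209
item=9: not <7, total = (-209)-9 = -218
item=-2: <7, total = (-218)*2+(-2) = -438
item=11: not <7, total = (-438)-11 = -449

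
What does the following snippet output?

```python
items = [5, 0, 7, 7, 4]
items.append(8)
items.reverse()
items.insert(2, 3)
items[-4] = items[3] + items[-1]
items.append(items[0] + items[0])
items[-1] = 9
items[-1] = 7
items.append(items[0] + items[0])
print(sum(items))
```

62

append 8 → [5, 0, 7, 7, 4, 8]
reverse → [8, 4, 7, 7, 0, 5]
insert 3 at 2 → [8, 4, 3, 7, 7, 0, 5]
items[-4] = items[3]+items[-1] = 7+5 = 12 → [8, 4, 3, 12, 7, 0, 5]
append items[0]+items[0] = 8+8 = 16 → [8, 4, 3, 12, 7, 0, 5, 16]
items[-1] = 9 → [8, 4, 3, 12, 7, 0, 5, 9]
items[-1] = 7 → [8, 4, 3, 12, 7, 0, 5, 7]
append items[0]+items[0] = 8+8 = 16 → [8, 4, 3, 12, 7, 0, 5, 7, 16]
sum = 62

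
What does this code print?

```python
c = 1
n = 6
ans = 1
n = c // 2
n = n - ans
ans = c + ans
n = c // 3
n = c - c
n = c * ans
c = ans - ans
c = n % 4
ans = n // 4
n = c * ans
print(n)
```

0

n = 1//2 = 0
n = 0-1 = -1
ans = 1+1 = 2
n = 1//3 = 0
n = 1-1 = 0
n = 1*2 = 2
c = 2-2 = 0
c = 2%4 = 2
ans = 2//4 = 0
n = 2*0 = 0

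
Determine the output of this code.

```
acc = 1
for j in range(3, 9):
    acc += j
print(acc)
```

j=3: acc = 1+3 = 4
j=4: acc = 4+4 = 8
j=5: acc = 8+5 = 13
j=6: acc = 13+6 = 19
j=7: acc = 19+7 = 26
j=8: acc = 26+8 = 34

34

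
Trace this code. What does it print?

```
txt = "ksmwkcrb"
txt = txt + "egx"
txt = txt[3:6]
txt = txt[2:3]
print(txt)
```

+ 'egx' → 'ksmwkcrbegx'
slice [3:6] → 'wkc'
slice [2:3] → 'c'

c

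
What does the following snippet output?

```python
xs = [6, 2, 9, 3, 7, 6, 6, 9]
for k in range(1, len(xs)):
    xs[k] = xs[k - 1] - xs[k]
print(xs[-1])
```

-36

k=1: xs[1] = 6-2 = 4 → [6, 4, 9, 3, 7, 6, 6, 9]
k=2: xs[2] = 4-9 = -5 → [6, 4, -5, 3, 7, 6, 6, 9]
k=3: xs[3] = (-5)-3 = -8 → [6, 4, -5, -8, 7, 6, 6, 9]
k=4: xs[4] = (-8)-7 = -15 → [6, 4, -5, -8, -15, 6, 6, 9]
k=5: xs[5] = (-15)-6 = -21 → [6, 4, -5, -8, -15, -21, 6, 9]
k=6: xs[6] = (-21)-6 = -27 → [6, 4, -5, -8, -15, -21, -27, 9]
k=7: xs[7] = (-27)-9 = -36 → [6, 4, -5, -8, -15, -21, -27, -36]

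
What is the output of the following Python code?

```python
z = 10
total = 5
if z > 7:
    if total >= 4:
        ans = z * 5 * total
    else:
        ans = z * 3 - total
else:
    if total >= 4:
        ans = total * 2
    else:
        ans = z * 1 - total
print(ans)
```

250

z=10, total=5
z > 7 is True; total >= 4 is True
→ ans = z * 5 * total = 250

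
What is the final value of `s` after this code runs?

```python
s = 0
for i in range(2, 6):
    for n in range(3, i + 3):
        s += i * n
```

247

i=2,n=3: s = 0+6 = 6
i=2,n=4: s = 6+8 = 14
i=3,n=3: s = 14+9 = 23
i=3,n=4: s = 23+12 = 35
i=3,n=5: s = 35+15 = 50
i=4,n=3: s = 50+12 = 62
i=4,n=4: s = 62+16 = 78
i=4,n=5: s = 78+20 = 98
i=4,n=6: s = 98+24 = 122
i=5,n=3: s = 122+15 = 137
i=5,n=4: s = 137+20 = 157
i=5,n=5: s = 157+25 = 182
i=5,n=6: s = 182+30 = 212
i=5,n=7: s = 212+35 = 247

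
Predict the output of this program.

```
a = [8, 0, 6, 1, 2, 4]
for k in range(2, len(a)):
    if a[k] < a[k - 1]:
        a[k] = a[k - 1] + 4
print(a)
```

[8, 0, 6, 10, 14, 18]

k=2: 6>=0, unchanged → [8, 0, 6, 1, 2, 4]
k=3: 1<6, a[3] = 6+4 = 10 → [8, 0, 6, 10, 2, 4]
k=4: 2<10, a[4] = 10+4 = 14 → [8, 0, 6, 10, 14, 4]
k=5: 4<14, a[5] = 14+4 = 18 → [8, 0, 6, 10, 14, 18]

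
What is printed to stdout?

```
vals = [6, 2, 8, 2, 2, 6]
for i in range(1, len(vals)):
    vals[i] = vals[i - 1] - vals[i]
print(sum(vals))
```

i=1: vals[1] = 6-2 = 4 → [6, 4, 8, 2, 2, 6]
i=2: vals[2] = 4-8 = -4 → [6, 4, -4, 2, 2, 6]
i=3: vals[3] = (-4)-2 = -6 → [6, 4, -4, -6, 2, 6]
i=4: vals[4] = (-6)-2 = -8 → [6, 4, -4, -6, -8, 6]
i=5: vals[5] = (-8)-6 = -14 → [6, 4, -4, -6, -8, -14]
sum = -22

-22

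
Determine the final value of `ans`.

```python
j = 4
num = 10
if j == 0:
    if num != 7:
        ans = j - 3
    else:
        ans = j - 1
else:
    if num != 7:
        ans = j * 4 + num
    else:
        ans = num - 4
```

j=4, num=10
j == 0 is False; num != 7 is True
→ ans = j * 4 + num = 26

26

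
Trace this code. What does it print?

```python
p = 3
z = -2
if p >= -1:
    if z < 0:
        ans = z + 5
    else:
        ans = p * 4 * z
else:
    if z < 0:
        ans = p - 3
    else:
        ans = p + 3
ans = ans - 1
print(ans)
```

p=3, z=-2
p >= -1 is True; z < 0 is True
→ ans = z + 5 = 3
ans = 3-1 = 2

2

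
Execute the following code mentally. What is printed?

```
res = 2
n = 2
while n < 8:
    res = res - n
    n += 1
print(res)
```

-25

n=2: res = 2-2 = 0
n=3: res = 0-3 = -3
n=4: res = (-3)-4 = -7
n=5: res = (-7)-5 = -12
n=6: res = (-12)-6 = -18
n=7: res = (-18)-7 = -25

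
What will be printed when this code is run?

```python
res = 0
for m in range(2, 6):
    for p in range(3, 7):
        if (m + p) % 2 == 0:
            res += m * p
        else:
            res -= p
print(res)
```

88

m=2,p=3: odd sum, res = 0-3 = -3
m=2,p=4: even sum, res = (-3)+8 = 5
m=2,p=5: odd sum, res = 5-5 = 0
m=2,p=6: even sum, res = 0+12 = 12
m=3,p=3: even sum, res = 12+9 = 21
m=3,p=4: odd sum, res = 21-4 = 17
m=3,p=5: even sum, res = 17+15 = 32
m=3,p=6: odd sum, res = 32-6 = 26
m=4,p=3: odd sum, res = 26-3 = 23
m=4,p=4: even sum, res = 23+16 = 39
m=4,p=5: odd sum, res = 39-5 = 34
m=4,p=6: even sum, res = 34+24 = 58
m=5,p=3: even sum, res = 58+15 = 73
m=5,p=4: odd sum, res = 73-4 = 69
m=5,p=5: even sum, res = 69+25 = 94
m=5,p=6: odd sum, res = 94-6 = 88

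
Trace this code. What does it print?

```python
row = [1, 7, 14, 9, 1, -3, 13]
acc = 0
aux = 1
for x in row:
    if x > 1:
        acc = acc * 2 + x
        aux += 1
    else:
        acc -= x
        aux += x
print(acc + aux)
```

135

x=1: not >1, acc = 0-1 = -1; aux=2
x=7: >1, acc = (-1)*2+7 = 5; aux=3
x=14: >1, acc = 5*2+14 = 24; aux=4
x=9: >1, acc = 24*2+9 = 57; aux=5
x=1: not >1, acc = 57-1 = 56; aux=6
x=-3: not >1, acc = 56-(-3) = 59; aux=3
x=13: >1, acc = 59*2+13 = 131; aux=4
acc+aux = 131+4 = 135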